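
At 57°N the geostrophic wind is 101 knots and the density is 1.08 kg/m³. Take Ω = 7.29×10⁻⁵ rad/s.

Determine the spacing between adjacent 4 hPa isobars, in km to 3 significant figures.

58.3 km

Coriolis parameter at 57°N:
f = 2Ω sin φ = 2 × 7.29×10⁻⁵ × sin 57° = 1.22×10⁻⁴ s⁻¹
Wind speed in SI: 101 knots = 52.0 m/s
Geostrophic balance rearranged: |∂P/∂n| = f ρ V_g
|∂P/∂n| = 1.22×10⁻⁴ × 1.08 × 52.0 = 6.86×10⁻³ Pa/m
Isobar spacing: Δn = ΔP/|∂P/∂n| = 400 Pa / 6.86×10⁻³ Pa/m = 58295 m ≈ 58.3 km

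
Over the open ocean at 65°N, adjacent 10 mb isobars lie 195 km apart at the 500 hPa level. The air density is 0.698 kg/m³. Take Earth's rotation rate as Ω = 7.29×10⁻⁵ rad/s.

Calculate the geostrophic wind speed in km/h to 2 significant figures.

Coriolis parameter at 65°N:
f = 2Ω sin φ = 2 × 7.29×10⁻⁵ × sin 65° = 1.32×10⁻⁴ s⁻¹
Pressure gradient: |∂P/∂n| = 1000 Pa / 195000 m = 5.13×10⁻³ Pa/m
Geostrophic balance (pressure-gradient force = Coriolis force):
V_g = (1/(fρ)) |∂P/∂n| = 5.13×10⁻³ / (1.32×10⁻⁴ × 0.698) = 55.6 m/s
Converting: 55.6 m/s × 3.6 = 200 km/h

200 km/h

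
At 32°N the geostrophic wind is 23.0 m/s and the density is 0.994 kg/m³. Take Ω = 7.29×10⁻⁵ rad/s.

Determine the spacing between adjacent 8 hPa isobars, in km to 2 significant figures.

450 km

Coriolis parameter at 32°N:
f = 2Ω sin φ = 2 × 7.29×10⁻⁵ × sin 32° = 7.73×10⁻⁵ s⁻¹
Geostrophic balance rearranged: |∂P/∂n| = f ρ V_g
|∂P/∂n| = 7.73×10⁻⁵ × 0.994 × 23.0 = 1.77×10⁻³ Pa/m
Isobar spacing: Δn = ΔP/|∂P/∂n| = 800 Pa / 1.77×10⁻³ Pa/m = 452906 m ≈ 450 km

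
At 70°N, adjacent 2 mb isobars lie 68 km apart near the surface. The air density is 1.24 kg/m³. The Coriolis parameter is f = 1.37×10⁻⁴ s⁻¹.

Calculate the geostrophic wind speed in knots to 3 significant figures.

Pressure gradient: |∂P/∂n| = 200 Pa / 68000 m = 2.94×10⁻³ Pa/m
Geostrophic balance (pressure-gradient force = Coriolis force):
V_g = (1/(fρ)) |∂P/∂n| = 2.94×10⁻³ / (1.37×10⁻⁴ × 1.24) = 17.3 m/s
Converting: 17.3 m/s × 1.944 = 33.7 knots

33.7 knots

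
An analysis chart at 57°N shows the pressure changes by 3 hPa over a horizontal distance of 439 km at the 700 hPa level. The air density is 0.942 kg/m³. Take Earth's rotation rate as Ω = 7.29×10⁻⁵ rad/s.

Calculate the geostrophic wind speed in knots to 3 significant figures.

Coriolis parameter at 57°N:
f = 2Ω sin φ = 2 × 7.29×10⁻⁵ × sin 57° = 1.22×10⁻⁴ s⁻¹
Pressure gradient: |∂P/∂n| = 300 Pa / 439000 m = 6.83×10⁻⁴ Pa/m
Geostrophic balance (pressure-gradient force = Coriolis force):
V_g = (1/(fρ)) |∂P/∂n| = 6.83×10⁻⁴ / (1.22×10⁻⁴ × 0.942) = 5.93 m/s
Converting: 5.93 m/s × 1.944 = 11.5 knots

11.5 knots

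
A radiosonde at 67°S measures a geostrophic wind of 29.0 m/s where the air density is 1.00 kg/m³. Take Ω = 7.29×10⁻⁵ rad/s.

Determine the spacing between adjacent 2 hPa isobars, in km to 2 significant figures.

Coriolis parameter at 67°S:
f = 2Ω sin φ = 2 × 7.29×10⁻⁵ × sin 67° = 1.34×10⁻⁴ s⁻¹
Geostrophic balance rearranged: |∂P/∂n| = f ρ V_g
|∂P/∂n| = 1.34×10⁻⁴ × 1.00 × 29.0 = 3.89×10⁻³ Pa/m
Isobar spacing: Δn = ΔP/|∂P/∂n| = 200 Pa / 3.89×10⁻³ Pa/m = 51386 m ≈ 51 km

51 km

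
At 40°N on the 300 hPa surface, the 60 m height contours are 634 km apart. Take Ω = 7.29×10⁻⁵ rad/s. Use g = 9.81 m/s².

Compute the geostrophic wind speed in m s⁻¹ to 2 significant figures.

Coriolis parameter at 40°N:
f = 2Ω sin φ = 2 × 7.29×10⁻⁵ × sin 40° = 9.37×10⁻⁵ s⁻¹
Height gradient: |∂Z/∂n| = 60 m / 634000 m = 9.46×10⁻⁵
On a pressure surface, geostrophic balance gives V_g = (g/f)|∂Z/∂n|:
V_g = 9.81 × 9.46×10⁻⁵ / 9.37×10⁻⁵ = 9.91 m/s

9.9 m s⁻¹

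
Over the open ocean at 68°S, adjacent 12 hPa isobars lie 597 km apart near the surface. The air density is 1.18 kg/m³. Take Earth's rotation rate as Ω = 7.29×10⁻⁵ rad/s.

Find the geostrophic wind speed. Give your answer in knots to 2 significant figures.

24 knots

Coriolis parameter at 68°S:
f = 2Ω sin φ = 2 × 7.29×10⁻⁵ × sin 68° = 1.35×10⁻⁴ s⁻¹
Pressure gradient: |∂P/∂n| = 1200 Pa / 597000 m = 2.01×10⁻³ Pa/m
Geostrophic balance (pressure-gradient force = Coriolis force):
V_g = (1/(fρ)) |∂P/∂n| = 2.01×10⁻³ / (1.35×10⁻⁴ × 1.18) = 12.6 m/s
Converting: 12.6 m/s × 1.944 = 24 knots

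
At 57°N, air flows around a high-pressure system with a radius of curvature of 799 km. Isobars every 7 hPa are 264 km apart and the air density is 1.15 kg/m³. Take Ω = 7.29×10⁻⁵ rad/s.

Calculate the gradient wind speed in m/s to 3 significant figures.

Coriolis parameter at 57°N:
f = 2Ω sin φ = 2 × 7.29×10⁻⁵ × sin 57° = 1.22×10⁻⁴ s⁻¹
Pressure gradient: |∂P/∂n| = 700 Pa / 264000 m = 2.65×10⁻³ Pa/m
Geostrophic speed: V_g = |∂P/∂n|/(fρ) = 2.65×10⁻³/(1.22×10⁻⁴ × 1.15) = 18.9 m/s
Around a high, pressure-gradient force acts outward with centrifugal, so Coriolis balances both:
fV = (1/ρ)|∂P/∂n| + V²/R  →  V² − fR·V + fR·V_g = 0
With fR = 1.22×10⁻⁴ × 799×10³ m = 97.7 m/s:
V = [fR − √((fR)² − 4 fR V_g)]/2 = [97.7 − √(97.7² − 4×97.7×18.9)]/2 = 25.5 m/s
Supergeostrophic (V > V_g = 18.9 m/s), as expected around a high.

25.5 m/s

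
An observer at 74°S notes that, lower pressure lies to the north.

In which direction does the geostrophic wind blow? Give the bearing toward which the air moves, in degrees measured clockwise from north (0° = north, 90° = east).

The pressure-gradient force points toward the north (bearing 000°).
Geostrophic balance: in the Southern Hemisphere the Coriolis force deflects motion to the left, so the geostrophic wind blows 90° to the left of the pressure-gradient force (low pressure on the right).
Rotating 000° by 90° counterclockwise gives 270° — the wind blows toward the west.

270°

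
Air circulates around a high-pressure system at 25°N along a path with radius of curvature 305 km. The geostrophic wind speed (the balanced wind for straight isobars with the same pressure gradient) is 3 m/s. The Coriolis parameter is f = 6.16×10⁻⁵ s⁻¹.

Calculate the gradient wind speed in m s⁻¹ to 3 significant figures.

Around a high, pressure-gradient force acts outward with centrifugal, so Coriolis balances both:
fV = (1/ρ)|∂P/∂n| + V²/R  →  V² − fR·V + fR·V_g = 0
With fR = 6.16×10⁻⁵ × 305×10³ m = 18.8 m/s:
V = [fR − √((fR)² − 4 fR V_g)]/2 = [18.8 − √(18.8² − 4×18.8×3)]/2 = 3.75 m/s
Supergeostrophic (V > V_g = 3 m/s), as expected around a high.

3.75 m s⁻¹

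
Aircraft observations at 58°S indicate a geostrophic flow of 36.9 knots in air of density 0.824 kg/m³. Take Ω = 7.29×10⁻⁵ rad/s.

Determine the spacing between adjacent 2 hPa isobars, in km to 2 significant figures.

100 km

Coriolis parameter at 58°S:
f = 2Ω sin φ = 2 × 7.29×10⁻⁵ × sin 58° = 1.24×10⁻⁴ s⁻¹
Wind speed in SI: 36.9 knots = 19.0 m/s
Geostrophic balance rearranged: |∂P/∂n| = f ρ V_g
|∂P/∂n| = 1.24×10⁻⁴ × 0.824 × 19.0 = 1.93×10⁻³ Pa/m
Isobar spacing: Δn = ΔP/|∂P/∂n| = 200 Pa / 1.93×10⁻³ Pa/m = 103409 m ≈ 100 km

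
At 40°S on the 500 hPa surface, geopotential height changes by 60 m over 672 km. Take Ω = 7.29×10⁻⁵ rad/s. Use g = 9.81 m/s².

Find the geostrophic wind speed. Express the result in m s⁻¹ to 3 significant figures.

9.35 m s⁻¹

Coriolis parameter at 40°S:
f = 2Ω sin φ = 2 × 7.29×10⁻⁵ × sin 40° = 9.37×10⁻⁵ s⁻¹
Height gradient: |∂Z/∂n| = 60 m / 672000 m = 8.93×10⁻⁵
On a pressure surface, geostrophic balance gives V_g = (g/f)|∂Z/∂n|:
V_g = 9.81 × 8.93×10⁻⁵ / 9.37×10⁻⁵ = 9.35 m/s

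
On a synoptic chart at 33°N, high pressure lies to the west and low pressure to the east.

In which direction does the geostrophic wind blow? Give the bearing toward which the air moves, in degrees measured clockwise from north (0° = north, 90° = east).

The pressure-gradient force points toward the east (bearing 090°).
Geostrophic balance: in the Northern Hemisphere the Coriolis force deflects motion to the right, so the geostrophic wind blows 90° to the right of the pressure-gradient force (low pressure on the left).
Rotating 090° by 90° clockwise gives 180° — the wind blows toward the south.

180°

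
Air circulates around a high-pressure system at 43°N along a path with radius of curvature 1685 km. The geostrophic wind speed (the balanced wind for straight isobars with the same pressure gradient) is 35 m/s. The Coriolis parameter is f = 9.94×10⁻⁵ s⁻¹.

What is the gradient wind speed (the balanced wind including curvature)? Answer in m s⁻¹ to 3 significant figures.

49.8 m s⁻¹

Around a high, pressure-gradient force acts outward with centrifugal, so Coriolis balances both:
fV = (1/ρ)|∂P/∂n| + V²/R  →  V² − fR·V + fR·V_g = 0
With fR = 9.94×10⁻⁵ × 1685×10³ m = 167 m/s:
V = [fR − √((fR)² − 4 fR V_g)]/2 = [167 − √(167² − 4×167×35)]/2 = 49.8 m/s
Supergeostrophic (V > V_g = 35 m/s), as expected around a high.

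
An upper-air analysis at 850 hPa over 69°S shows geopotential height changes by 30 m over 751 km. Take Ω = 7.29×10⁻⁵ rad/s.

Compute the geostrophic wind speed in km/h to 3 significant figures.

10.4 km/h

Coriolis parameter at 69°S:
f = 2Ω sin φ = 2 × 7.29×10⁻⁵ × sin 69° = 1.36×10⁻⁴ s⁻¹
Height gradient: |∂Z/∂n| = 30 m / 751000 m = 3.99×10⁻⁵
On a pressure surface, geostrophic balance gives V_g = (g/f)|∂Z/∂n|:
V_g = 9.81 × 3.99×10⁻⁵ / 1.36×10⁻⁴ = 2.88 m/s
Converting: 2.88 m/s × 3.6 = 10.4 km/h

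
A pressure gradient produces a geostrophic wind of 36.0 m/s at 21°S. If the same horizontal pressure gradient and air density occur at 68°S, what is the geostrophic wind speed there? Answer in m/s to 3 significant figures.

With the same pressure gradient and density, V_g ∝ 1/f ∝ 1/sin φ.
V₂ = V₁ · sin φ₁ / sin φ₂ = 36.0 × sin 21° / sin 68°
V₂ = 36.0 × 0.3584/0.9272 = 13.9 m/s

13.9 m/s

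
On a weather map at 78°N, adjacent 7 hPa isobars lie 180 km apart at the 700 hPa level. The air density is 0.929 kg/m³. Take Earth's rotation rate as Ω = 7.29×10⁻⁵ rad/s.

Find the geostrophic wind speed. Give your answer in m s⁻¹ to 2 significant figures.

Coriolis parameter at 78°N:
f = 2Ω sin φ = 2 × 7.29×10⁻⁵ × sin 78° = 1.43×10⁻⁴ s⁻¹
Pressure gradient: |∂P/∂n| = 700 Pa / 180000 m = 3.89×10⁻³ Pa/m
Geostrophic balance (pressure-gradient force = Coriolis force):
V_g = (1/(fρ)) |∂P/∂n| = 3.89×10⁻³ / (1.43×10⁻⁴ × 0.929) = 29.4 m/s

29 m s⁻¹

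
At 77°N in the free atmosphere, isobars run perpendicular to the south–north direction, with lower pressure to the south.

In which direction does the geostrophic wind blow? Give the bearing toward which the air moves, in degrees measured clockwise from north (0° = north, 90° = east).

270°

The pressure-gradient force points toward the south (bearing 180°).
Geostrophic balance: in the Northern Hemisphere the Coriolis force deflects motion to the right, so the geostrophic wind blows 90° to the right of the pressure-gradient force (low pressure on the left).
Rotating 180° by 90° clockwise gives 270° — the wind blows toward the west.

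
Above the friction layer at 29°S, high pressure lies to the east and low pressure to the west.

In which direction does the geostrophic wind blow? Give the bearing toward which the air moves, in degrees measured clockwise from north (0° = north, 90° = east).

The pressure-gradient force points toward the west (bearing 270°).
Geostrophic balance: in the Southern Hemisphere the Coriolis force deflects motion to the left, so the geostrophic wind blows 90° to the left of the pressure-gradient force (low pressure on the right).
Rotating 270° by 90° counterclockwise gives 180° — the wind blows toward the south.

180°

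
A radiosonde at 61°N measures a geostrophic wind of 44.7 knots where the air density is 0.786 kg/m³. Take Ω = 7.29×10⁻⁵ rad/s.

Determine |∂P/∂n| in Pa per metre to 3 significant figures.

Coriolis parameter at 61°N:
f = 2Ω sin φ = 2 × 7.29×10⁻⁵ × sin 61° = 1.28×10⁻⁴ s⁻¹
Wind speed in SI: 44.7 knots = 23.0 m/s
Geostrophic balance rearranged: |∂P/∂n| = f ρ V_g
|∂P/∂n| = 1.28×10⁻⁴ × 0.786 × 23.0 = 2.30×10⁻³ Pa/m

2.30×10⁻³ Pa/m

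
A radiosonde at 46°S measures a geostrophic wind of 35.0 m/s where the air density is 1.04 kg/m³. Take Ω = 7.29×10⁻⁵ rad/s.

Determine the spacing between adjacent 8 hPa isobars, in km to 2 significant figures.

Coriolis parameter at 46°S:
f = 2Ω sin φ = 2 × 7.29×10⁻⁵ × sin 46° = 1.05×10⁻⁴ s⁻¹
Geostrophic balance rearranged: |∂P/∂n| = f ρ V_g
|∂P/∂n| = 1.05×10⁻⁴ × 1.04 × 35.0 = 3.82×10⁻³ Pa/m
Isobar spacing: Δn = ΔP/|∂P/∂n| = 800 Pa / 3.82×10⁻³ Pa/m = 209554 m ≈ 210 km

210 km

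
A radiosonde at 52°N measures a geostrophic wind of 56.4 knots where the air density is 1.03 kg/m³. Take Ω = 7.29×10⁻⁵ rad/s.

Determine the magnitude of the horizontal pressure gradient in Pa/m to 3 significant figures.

3.43×10⁻³ Pa/m

Coriolis parameter at 52°N:
f = 2Ω sin φ = 2 × 7.29×10⁻⁵ × sin 52° = 1.15×10⁻⁴ s⁻¹
Wind speed in SI: 56.4 knots = 29.0 m/s
Geostrophic balance rearranged: |∂P/∂n| = f ρ V_g
|∂P/∂n| = 1.15×10⁻⁴ × 1.03 × 29.0 = 3.43×10⁻³ Pa/m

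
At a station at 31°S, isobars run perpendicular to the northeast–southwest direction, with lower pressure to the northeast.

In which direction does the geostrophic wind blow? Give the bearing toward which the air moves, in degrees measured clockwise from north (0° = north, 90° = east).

The pressure-gradient force points toward the northeast (bearing 045°).
Geostrophic balance: in the Southern Hemisphere the Coriolis force deflects motion to the left, so the geostrophic wind blows 90° to the left of the pressure-gradient force (low pressure on the right).
Rotating 045° by 90° counterclockwise gives 315° — the wind blows toward the northwest.

315°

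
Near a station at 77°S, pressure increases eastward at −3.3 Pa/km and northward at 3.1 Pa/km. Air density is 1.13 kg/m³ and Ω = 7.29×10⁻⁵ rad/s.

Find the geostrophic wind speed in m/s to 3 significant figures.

28.2 m/s

Coriolis parameter at 77°S:
f = 2Ω sin φ = 2 × 7.29×10⁻⁵ × sin 77° = 1.42×10⁻⁴ s⁻¹
In the Southern Hemisphere f is negative: f = −1.42×10⁻⁴ s⁻¹.
Component geostrophic relations (x east, y north):
u_g = −(1/(fρ)) ∂P/∂y,  v_g = (1/(fρ)) ∂P/∂x
u_g = −(3.1×10⁻³)/(−1.42×10⁻⁴ × 1.13) = 19.3 m/s;  v_g = (−3.3×10⁻³)/(−1.42×10⁻⁴ × 1.13) = 20.6 m/s
|V_g| = √(u_g² + v_g²) = 28.2 m/s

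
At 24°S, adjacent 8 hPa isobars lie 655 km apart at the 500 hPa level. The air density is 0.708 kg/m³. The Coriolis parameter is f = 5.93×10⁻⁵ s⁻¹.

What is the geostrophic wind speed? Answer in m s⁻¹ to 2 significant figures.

Pressure gradient: |∂P/∂n| = 800 Pa / 655000 m = 1.22×10⁻³ Pa/m
Geostrophic balance (pressure-gradient force = Coriolis force):
V_g = (1/(fρ)) |∂P/∂n| = 1.22×10⁻³ / (5.93×10⁻⁵ × 0.708) = 29.1 m/s

29 m s⁻¹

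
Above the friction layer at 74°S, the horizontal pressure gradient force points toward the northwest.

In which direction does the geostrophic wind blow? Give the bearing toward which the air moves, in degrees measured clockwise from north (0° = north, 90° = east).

225°

The pressure-gradient force points toward the northwest (bearing 315°).
Geostrophic balance: in the Southern Hemisphere the Coriolis force deflects motion to the left, so the geostrophic wind blows 90° to the left of the pressure-gradient force (low pressure on the right).
Rotating 315° by 90° counterclockwise gives 225° — the wind blows toward the southwest.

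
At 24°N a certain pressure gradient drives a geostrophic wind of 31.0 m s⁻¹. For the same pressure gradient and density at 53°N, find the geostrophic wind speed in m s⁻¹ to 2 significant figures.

With the same pressure gradient and density, V_g ∝ 1/f ∝ 1/sin φ.
V₂ = V₁ · sin φ₁ / sin φ₂ = 31.0 × sin 24° / sin 53°
V₂ = 31.0 × 0.4067/0.7986 = 16 m s⁻¹

16 m s⁻¹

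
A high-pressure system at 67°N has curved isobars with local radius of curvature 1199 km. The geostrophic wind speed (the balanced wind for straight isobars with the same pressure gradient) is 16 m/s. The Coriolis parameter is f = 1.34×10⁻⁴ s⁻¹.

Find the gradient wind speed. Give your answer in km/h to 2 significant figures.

65 km/h

Around a high, pressure-gradient force acts outward with centrifugal, so Coriolis balances both:
fV = (1/ρ)|∂P/∂n| + V²/R  →  V² − fR·V + fR·V_g = 0
With fR = 1.34×10⁻⁴ × 1199×10³ m = 161 m/s:
V = [fR − √((fR)² − 4 fR V_g)]/2 = [161 − √(161² − 4×161×16)]/2 = 18 m/s
Supergeostrophic (V > V_g = 16 m/s), as expected around a high.
Converting: 18 m/s × 3.6 = 65 km/h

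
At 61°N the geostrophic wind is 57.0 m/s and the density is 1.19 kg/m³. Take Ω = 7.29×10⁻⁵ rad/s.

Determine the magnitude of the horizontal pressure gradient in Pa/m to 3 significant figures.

Coriolis parameter at 61°N:
f = 2Ω sin φ = 2 × 7.29×10⁻⁵ × sin 61° = 1.28×10⁻⁴ s⁻¹
Geostrophic balance rearranged: |∂P/∂n| = f ρ V_g
|∂P/∂n| = 1.28×10⁻⁴ × 1.19 × 57.0 = 8.65×10⁻³ Pa/m

8.65×10⁻³ Pa/m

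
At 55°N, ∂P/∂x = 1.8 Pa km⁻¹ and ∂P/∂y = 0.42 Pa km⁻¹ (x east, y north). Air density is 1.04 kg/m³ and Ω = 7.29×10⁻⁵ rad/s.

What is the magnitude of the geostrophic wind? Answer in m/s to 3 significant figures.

14.9 m/s

Coriolis parameter at 55°N:
f = 2Ω sin φ = 2 × 7.29×10⁻⁵ × sin 55° = 1.19×10⁻⁴ s⁻¹
Component geostrophic relations (x east, y north):
u_g = −(1/(fρ)) ∂P/∂y,  v_g = (1/(fρ)) ∂P/∂x
u_g = −(0.42×10⁻³)/(1.19×10⁻⁴ × 1.04) = −3.38 m/s;  v_g = (1.8×10⁻³)/(1.19×10⁻⁴ × 1.04) = 14.5 m/s
|V_g| = √(u_g² + v_g²) = 14.9 m/s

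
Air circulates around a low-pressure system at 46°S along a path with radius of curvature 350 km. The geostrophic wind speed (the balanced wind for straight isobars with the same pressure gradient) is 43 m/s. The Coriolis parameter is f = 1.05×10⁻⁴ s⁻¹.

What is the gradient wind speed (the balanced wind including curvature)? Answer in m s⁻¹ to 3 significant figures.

Around a low, centrifugal force acts outward with Coriolis, so pressure-gradient force balances both:
(1/ρ)|∂P/∂n| = fV + V²/R  →  V² + fR·V − fR·V_g = 0
With fR = 1.05×10⁻⁴ × 350×10³ m = 36.8 m/s:
V = [−fR + √((fR)² + 4 fR V_g)]/2 = [−36.8 + √(36.8² + 4×36.8×43)]/2 = 25.4 m/s
Subgeostrophic (V < V_g = 43 m/s), as expected around a low.

25.4 m s⁻¹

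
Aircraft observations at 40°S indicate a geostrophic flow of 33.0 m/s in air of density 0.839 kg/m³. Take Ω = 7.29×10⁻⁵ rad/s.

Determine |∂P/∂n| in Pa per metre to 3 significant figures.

2.59×10⁻³ Pa/m

Coriolis parameter at 40°S:
f = 2Ω sin φ = 2 × 7.29×10⁻⁵ × sin 40° = 9.37×10⁻⁵ s⁻¹
Geostrophic balance rearranged: |∂P/∂n| = f ρ V_g
|∂P/∂n| = 9.37×10⁻⁵ × 0.839 × 33.0 = 2.59×10⁻³ Pa/m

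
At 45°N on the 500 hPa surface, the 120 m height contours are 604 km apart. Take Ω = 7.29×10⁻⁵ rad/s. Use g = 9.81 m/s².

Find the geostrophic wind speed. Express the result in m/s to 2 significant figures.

19 m/s

Coriolis parameter at 45°N:
f = 2Ω sin φ = 2 × 7.29×10⁻⁵ × sin 45° = 1.03×10⁻⁴ s⁻¹
Height gradient: |∂Z/∂n| = 120 m / 604000 m = 1.99×10⁻⁴
On a pressure surface, geostrophic balance gives V_g = (g/f)|∂Z/∂n|:
V_g = 9.81 × 1.99×10⁻⁴ / 1.03×10⁻⁴ = 18.9 m/s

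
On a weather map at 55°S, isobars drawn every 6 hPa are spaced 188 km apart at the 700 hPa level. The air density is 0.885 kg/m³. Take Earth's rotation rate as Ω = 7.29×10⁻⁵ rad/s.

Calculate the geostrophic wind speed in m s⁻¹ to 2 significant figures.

30 m s⁻¹

Coriolis parameter at 55°S:
f = 2Ω sin φ = 2 × 7.29×10⁻⁵ × sin 55° = 1.19×10⁻⁴ s⁻¹
Pressure gradient: |∂P/∂n| = 600 Pa / 188000 m = 3.19×10⁻³ Pa/m
Geostrophic balance (pressure-gradient force = Coriolis force):
V_g = (1/(fρ)) |∂P/∂n| = 3.19×10⁻³ / (1.19×10⁻⁴ × 0.885) = 30.2 m/s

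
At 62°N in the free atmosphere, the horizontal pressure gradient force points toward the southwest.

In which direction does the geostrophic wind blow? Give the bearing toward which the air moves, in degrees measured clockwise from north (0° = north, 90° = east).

315°

The pressure-gradient force points toward the southwest (bearing 225°).
Geostrophic balance: in the Northern Hemisphere the Coriolis force deflects motion to the right, so the geostrophic wind blows 90° to the right of the pressure-gradient force (low pressure on the left).
Rotating 225° by 90° clockwise gives 315° — the wind blows toward the northwest.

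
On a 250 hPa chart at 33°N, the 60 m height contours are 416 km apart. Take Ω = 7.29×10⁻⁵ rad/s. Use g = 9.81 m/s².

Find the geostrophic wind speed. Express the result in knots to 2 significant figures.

Coriolis parameter at 33°N:
f = 2Ω sin φ = 2 × 7.29×10⁻⁵ × sin 33° = 7.94×10⁻⁵ s⁻¹
Height gradient: |∂Z/∂n| = 60 m / 416000 m = 1.44×10⁻⁴
On a pressure surface, geostrophic balance gives V_g = (g/f)|∂Z/∂n|:
V_g = 9.81 × 1.44×10⁻⁴ / 7.94×10⁻⁵ = 17.8 m/s
Converting: 17.8 m/s × 1.944 = 35 knots

35 knots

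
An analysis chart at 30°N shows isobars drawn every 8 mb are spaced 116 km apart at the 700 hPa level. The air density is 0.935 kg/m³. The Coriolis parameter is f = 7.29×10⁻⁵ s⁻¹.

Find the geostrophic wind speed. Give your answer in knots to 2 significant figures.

Pressure gradient: |∂P/∂n| = 800 Pa / 116000 m = 6.90×10⁻³ Pa/m
Geostrophic balance (pressure-gradient force = Coriolis force):
V_g = (1/(fρ)) |∂P/∂n| = 6.90×10⁻³ / (7.29×10⁻⁵ × 0.935) = 101 m/s
Converting: 101 m/s × 1.944 = 200 knots

200 knots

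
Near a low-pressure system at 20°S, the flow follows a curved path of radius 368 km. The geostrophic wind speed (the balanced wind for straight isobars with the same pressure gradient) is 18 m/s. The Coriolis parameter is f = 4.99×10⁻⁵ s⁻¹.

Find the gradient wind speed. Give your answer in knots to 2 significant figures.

Around a low, centrifugal force acts outward with Coriolis, so pressure-gradient force balances both:
(1/ρ)|∂P/∂n| = fV + V²/R  →  V² + fR·V − fR·V_g = 0
With fR = 4.99×10⁻⁵ × 368×10³ m = 18.4 m/s:
V = [−fR + √((fR)² + 4 fR V_g)]/2 = [−18.4 + √(18.4² + 4×18.4×18)]/2 = 11.2 m/s
Subgeostrophic (V < V_g = 18 m/s), as expected around a low.
Converting: 11.2 m/s × 1.944 = 22 knots

22 knots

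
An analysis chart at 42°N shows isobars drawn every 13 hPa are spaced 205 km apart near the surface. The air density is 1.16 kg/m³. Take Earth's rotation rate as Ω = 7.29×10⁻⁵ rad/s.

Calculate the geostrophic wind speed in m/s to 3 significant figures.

Coriolis parameter at 42°N:
f = 2Ω sin φ = 2 × 7.29×10⁻⁵ × sin 42° = 9.76×10⁻⁵ s⁻¹
Pressure gradient: |∂P/∂n| = 1300 Pa / 205000 m = 6.34×10⁻³ Pa/m
Geostrophic balance (pressure-gradient force = Coriolis force):
V_g = (1/(fρ)) |∂P/∂n| = 6.34×10⁻³ / (9.76×10⁻⁵ × 1.16) = 56.0 m/s

56.0 m/s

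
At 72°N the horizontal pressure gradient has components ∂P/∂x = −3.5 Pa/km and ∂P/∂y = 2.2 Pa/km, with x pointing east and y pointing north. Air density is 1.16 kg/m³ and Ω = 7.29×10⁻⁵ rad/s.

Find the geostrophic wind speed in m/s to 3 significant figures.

25.7 m/s

Coriolis parameter at 72°N:
f = 2Ω sin φ = 2 × 7.29×10⁻⁵ × sin 72° = 1.39×10⁻⁴ s⁻¹
Component geostrophic relations (x east, y north):
u_g = −(1/(fρ)) ∂P/∂y,  v_g = (1/(fρ)) ∂P/∂x
u_g = −(2.2×10⁻³)/(1.39×10⁻⁴ × 1.16) = −13.7 m/s;  v_g = (−3.5×10⁻³)/(1.39×10⁻⁴ × 1.16) = −21.8 m/s
|V_g| = √(u_g² + v_g²) = 25.7 m/s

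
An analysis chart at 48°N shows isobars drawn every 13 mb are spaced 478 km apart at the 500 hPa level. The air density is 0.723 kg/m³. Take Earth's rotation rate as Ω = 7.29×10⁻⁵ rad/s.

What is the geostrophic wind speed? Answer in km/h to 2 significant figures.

120 km/h

Coriolis parameter at 48°N:
f = 2Ω sin φ = 2 × 7.29×10⁻⁵ × sin 48° = 1.08×10⁻⁴ s⁻¹
Pressure gradient: |∂P/∂n| = 1300 Pa / 478000 m = 2.72×10⁻³ Pa/m
Geostrophic balance (pressure-gradient force = Coriolis force):
V_g = (1/(fρ)) |∂P/∂n| = 2.72×10⁻³ / (1.08×10⁻⁴ × 0.723) = 34.7 m/s
Converting: 34.7 m/s × 3.6 = 120 km/h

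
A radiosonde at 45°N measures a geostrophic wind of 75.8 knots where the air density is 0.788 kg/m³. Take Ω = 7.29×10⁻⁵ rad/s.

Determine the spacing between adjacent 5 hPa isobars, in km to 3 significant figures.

Coriolis parameter at 45°N:
f = 2Ω sin φ = 2 × 7.29×10⁻⁵ × sin 45° = 1.03×10⁻⁴ s⁻¹
Wind speed in SI: 75.8 knots = 39.0 m/s
Geostrophic balance rearranged: |∂P/∂n| = f ρ V_g
|∂P/∂n| = 1.03×10⁻⁴ × 0.788 × 39.0 = 3.17×10⁻³ Pa/m
Isobar spacing: Δn = ΔP/|∂P/∂n| = 500 Pa / 3.17×10⁻³ Pa/m = 157832 m ≈ 158 km

158 km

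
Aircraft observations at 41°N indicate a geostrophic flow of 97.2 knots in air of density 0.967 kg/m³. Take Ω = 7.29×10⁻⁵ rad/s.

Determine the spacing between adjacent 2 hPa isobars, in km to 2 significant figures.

43 km

Coriolis parameter at 41°N:
f = 2Ω sin φ = 2 × 7.29×10⁻⁵ × sin 41° = 9.57×10⁻⁵ s⁻¹
Wind speed in SI: 97.2 knots = 50.0 m/s
Geostrophic balance rearranged: |∂P/∂n| = f ρ V_g
|∂P/∂n| = 9.57×10⁻⁵ × 0.967 × 50.0 = 4.63×10⁻³ Pa/m
Isobar spacing: Δn = ΔP/|∂P/∂n| = 200 Pa / 4.63×10⁻³ Pa/m = 43241 m ≈ 43 km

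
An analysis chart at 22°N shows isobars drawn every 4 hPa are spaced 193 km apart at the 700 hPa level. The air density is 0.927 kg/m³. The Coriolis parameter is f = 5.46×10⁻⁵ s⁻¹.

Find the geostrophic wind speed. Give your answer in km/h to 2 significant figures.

150 km/h

Pressure gradient: |∂P/∂n| = 400 Pa / 193000 m = 2.07×10⁻³ Pa/m
Geostrophic balance (pressure-gradient force = Coriolis force):
V_g = (1/(fρ)) |∂P/∂n| = 2.07×10⁻³ / (5.46×10⁻⁵ × 0.927) = 40.9 m/s
Converting: 40.9 m/s × 3.6 = 150 km/h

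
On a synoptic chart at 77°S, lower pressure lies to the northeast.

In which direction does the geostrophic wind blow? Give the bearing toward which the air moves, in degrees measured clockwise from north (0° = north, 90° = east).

315°

The pressure-gradient force points toward the northeast (bearing 045°).
Geostrophic balance: in the Southern Hemisphere the Coriolis force deflects motion to the left, so the geostrophic wind blows 90° to the left of the pressure-gradient force (low pressure on the right).
Rotating 045° by 90° counterclockwise gives 315° — the wind blows toward the northwest.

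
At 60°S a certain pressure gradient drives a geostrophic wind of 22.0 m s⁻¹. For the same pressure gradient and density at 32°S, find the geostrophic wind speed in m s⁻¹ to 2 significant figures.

With the same pressure gradient and density, V_g ∝ 1/f ∝ 1/sin φ.
V₂ = V₁ · sin φ₁ / sin φ₂ = 22.0 × sin 60° / sin 32°
V₂ = 22.0 × 0.8660/0.5299 = 36 m s⁻¹

36 m s⁻¹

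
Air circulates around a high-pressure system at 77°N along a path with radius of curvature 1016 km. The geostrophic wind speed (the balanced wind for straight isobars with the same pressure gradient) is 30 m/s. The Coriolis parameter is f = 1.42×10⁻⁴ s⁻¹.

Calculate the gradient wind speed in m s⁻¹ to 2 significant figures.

43 m s⁻¹

Around a high, pressure-gradient force acts outward with centrifugal, so Coriolis balances both:
fV = (1/ρ)|∂P/∂n| + V²/R  →  V² − fR·V + fR·V_g = 0
With fR = 1.42×10⁻⁴ × 1016×10³ m = 144 m/s:
V = [fR − √((fR)² − 4 fR V_g)]/2 = [144 − √(144² − 4×144×30)]/2 = 42.5 m/s
Supergeostrophic (V > V_g = 30 m/s), as expected around a high.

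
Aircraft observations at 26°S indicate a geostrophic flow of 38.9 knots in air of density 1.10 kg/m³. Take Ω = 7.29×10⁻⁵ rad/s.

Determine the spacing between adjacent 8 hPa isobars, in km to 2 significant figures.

Coriolis parameter at 26°S:
f = 2Ω sin φ = 2 × 7.29×10⁻⁵ × sin 26° = 6.39×10⁻⁵ s⁻¹
Wind speed in SI: 38.9 knots = 20.0 m/s
Geostrophic balance rearranged: |∂P/∂n| = f ρ V_g
|∂P/∂n| = 6.39×10⁻⁵ × 1.10 × 20.0 = 1.41×10⁻³ Pa/m
Isobar spacing: Δn = ΔP/|∂P/∂n| = 800 Pa / 1.41×10⁻³ Pa/m = 568604 m ≈ 570 km

570 km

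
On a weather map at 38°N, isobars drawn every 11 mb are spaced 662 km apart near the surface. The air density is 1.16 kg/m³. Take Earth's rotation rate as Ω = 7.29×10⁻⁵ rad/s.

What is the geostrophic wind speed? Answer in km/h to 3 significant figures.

Coriolis parameter at 38°N:
f = 2Ω sin φ = 2 × 7.29×10⁻⁵ × sin 38° = 8.98×10⁻⁵ s⁻¹
Pressure gradient: |∂P/∂n| = 1100 Pa / 662000 m = 1.66×10⁻³ Pa/m
Geostrophic balance (pressure-gradient force = Coriolis force):
V_g = (1/(fρ)) |∂P/∂n| = 1.66×10⁻³ / (8.98×10⁻⁵ × 1.16) = 16.0 m/s
Converting: 16.0 m/s × 3.6 = 57.4 km/h

57.4 km/h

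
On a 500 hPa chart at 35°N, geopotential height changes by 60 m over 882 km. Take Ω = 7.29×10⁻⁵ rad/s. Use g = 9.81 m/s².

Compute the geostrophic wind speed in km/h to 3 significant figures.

28.7 km/h

Coriolis parameter at 35°N:
f = 2Ω sin φ = 2 × 7.29×10⁻⁵ × sin 35° = 8.36×10⁻⁵ s⁻¹
Height gradient: |∂Z/∂n| = 60 m / 882000 m = 6.80×10⁻⁵
On a pressure surface, geostrophic balance gives V_g = (g/f)|∂Z/∂n|:
V_g = 9.81 × 6.80×10⁻⁵ / 8.36×10⁻⁵ = 7.98 m/s
Converting: 7.98 m/s × 3.6 = 28.7 km/h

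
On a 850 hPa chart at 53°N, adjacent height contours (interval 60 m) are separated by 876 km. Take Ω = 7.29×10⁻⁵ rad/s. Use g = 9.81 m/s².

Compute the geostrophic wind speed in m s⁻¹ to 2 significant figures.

5.8 m s⁻¹

Coriolis parameter at 53°N:
f = 2Ω sin φ = 2 × 7.29×10⁻⁵ × sin 53° = 1.16×10⁻⁴ s⁻¹
Height gradient: |∂Z/∂n| = 60 m / 876000 m = 6.85×10⁻⁵
On a pressure surface, geostrophic balance gives V_g = (g/f)|∂Z/∂n|:
V_g = 9.81 × 6.85×10⁻⁵ / 1.16×10⁻⁴ = 5.77 m/s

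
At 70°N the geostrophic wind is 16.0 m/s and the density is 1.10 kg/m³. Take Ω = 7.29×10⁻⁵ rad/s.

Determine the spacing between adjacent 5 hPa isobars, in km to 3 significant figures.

Coriolis parameter at 70°N:
f = 2Ω sin φ = 2 × 7.29×10⁻⁵ × sin 70° = 1.37×10⁻⁴ s⁻¹
Geostrophic balance rearranged: |∂P/∂n| = f ρ V_g
|∂P/∂n| = 1.37×10⁻⁴ × 1.10 × 16.0 = 2.41×10⁻³ Pa/m
Isobar spacing: Δn = ΔP/|∂P/∂n| = 500 Pa / 2.41×10⁻³ Pa/m = 207355 m ≈ 207 km

207 km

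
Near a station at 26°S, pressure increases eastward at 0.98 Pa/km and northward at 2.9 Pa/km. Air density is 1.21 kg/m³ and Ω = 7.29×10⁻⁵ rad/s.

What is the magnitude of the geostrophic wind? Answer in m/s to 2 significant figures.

Coriolis parameter at 26°S:
f = 2Ω sin φ = 2 × 7.29×10⁻⁵ × sin 26° = 6.39×10⁻⁵ s⁻¹
In the Southern Hemisphere f is negative: f = −6.39×10⁻⁵ s⁻¹.
Component geostrophic relations (x east, y north):
u_g = −(1/(fρ)) ∂P/∂y,  v_g = (1/(fρ)) ∂P/∂x
u_g = −(2.9×10⁻³)/(−6.39×10⁻⁵ × 1.21) = 37.5 m/s;  v_g = (0.98×10⁻³)/(−6.39×10⁻⁵ × 1.21) = −12.7 m/s
|V_g| = √(u_g² + v_g²) = 39.6 m/s

40 m/s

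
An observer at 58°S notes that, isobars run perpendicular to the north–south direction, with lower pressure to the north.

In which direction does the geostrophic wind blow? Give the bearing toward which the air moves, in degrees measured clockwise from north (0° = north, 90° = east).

270°

The pressure-gradient force points toward the north (bearing 000°).
Geostrophic balance: in the Southern Hemisphere the Coriolis force deflects motion to the left, so the geostrophic wind blows 90° to the left of the pressure-gradient force (low pressure on the right).
Rotating 000° by 90° counterclockwise gives 270° — the wind blows toward the west.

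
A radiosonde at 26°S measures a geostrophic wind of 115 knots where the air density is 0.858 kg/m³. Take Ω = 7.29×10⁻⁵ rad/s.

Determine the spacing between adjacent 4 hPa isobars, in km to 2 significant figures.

Coriolis parameter at 26°S:
f = 2Ω sin φ = 2 × 7.29×10⁻⁵ × sin 26° = 6.39×10⁻⁵ s⁻¹
Wind speed in SI: 115 knots = 59.2 m/s
Geostrophic balance rearranged: |∂P/∂n| = f ρ V_g
|∂P/∂n| = 6.39×10⁻⁵ × 0.858 × 59.2 = 3.24×10⁻³ Pa/m
Isobar spacing: Δn = ΔP/|∂P/∂n| = 400 Pa / 3.24×10⁻³ Pa/m = 123293 m ≈ 120 km

120 km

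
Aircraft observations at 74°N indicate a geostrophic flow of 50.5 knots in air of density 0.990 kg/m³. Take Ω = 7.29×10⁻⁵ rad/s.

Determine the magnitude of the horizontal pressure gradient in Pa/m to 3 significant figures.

Coriolis parameter at 74°N:
f = 2Ω sin φ = 2 × 7.29×10⁻⁵ × sin 74° = 1.40×10⁻⁴ s⁻¹
Wind speed in SI: 50.5 knots = 26.0 m/s
Geostrophic balance rearranged: |∂P/∂n| = f ρ V_g
|∂P/∂n| = 1.40×10⁻⁴ × 0.990 × 26.0 = 3.60×10⁻³ Pa/m

3.60×10⁻³ Pa/m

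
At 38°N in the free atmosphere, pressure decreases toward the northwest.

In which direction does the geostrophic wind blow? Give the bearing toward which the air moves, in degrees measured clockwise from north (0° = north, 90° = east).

The pressure-gradient force points toward the northwest (bearing 315°).
Geostrophic balance: in the Northern Hemisphere the Coriolis force deflects motion to the right, so the geostrophic wind blows 90° to the right of the pressure-gradient force (low pressure on the left).
Rotating 315° by 90° clockwise gives 045° — the wind blows toward the northeast.

045°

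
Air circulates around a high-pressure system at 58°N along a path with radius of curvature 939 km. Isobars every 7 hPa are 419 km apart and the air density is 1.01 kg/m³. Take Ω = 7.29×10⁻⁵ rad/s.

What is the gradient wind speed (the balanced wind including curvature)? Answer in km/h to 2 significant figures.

56 km/h

Coriolis parameter at 58°N:
f = 2Ω sin φ = 2 × 7.29×10⁻⁵ × sin 58° = 1.24×10⁻⁴ s⁻¹
Pressure gradient: |∂P/∂n| = 700 Pa / 419000 m = 1.67×10⁻³ Pa/m
Geostrophic speed: V_g = |∂P/∂n|/(fρ) = 1.67×10⁻³/(1.24×10⁻⁴ × 1.01) = 13.4 m/s
Around a high, pressure-gradient force acts outward with centrifugal, so Coriolis balances both:
fV = (1/ρ)|∂P/∂n| + V²/R  →  V² − fR·V + fR·V_g = 0
With fR = 1.24×10⁻⁴ × 939×10³ m = 116 m/s:
V = [fR − √((fR)² − 4 fR V_g)]/2 = [116 − √(116² − 4×116×13.4)]/2 = 15.4 m/s
Supergeostrophic (V > V_g = 13.4 m/s), as expected around a high.
Converting: 15.4 m/s × 3.6 = 56 km/h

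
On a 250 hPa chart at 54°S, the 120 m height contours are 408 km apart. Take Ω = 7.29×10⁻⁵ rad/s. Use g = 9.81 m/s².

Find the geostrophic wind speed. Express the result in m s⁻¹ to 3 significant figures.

Coriolis parameter at 54°S:
f = 2Ω sin φ = 2 × 7.29×10⁻⁵ × sin 54° = 1.18×10⁻⁴ s⁻¹
Height gradient: |∂Z/∂n| = 120 m / 408000 m = 2.94×10⁻⁴
On a pressure surface, geostrophic balance gives V_g = (g/f)|∂Z/∂n|:
V_g = 9.81 × 2.94×10⁻⁴ / 1.18×10⁻⁴ = 24.5 m/s

24.5 m s⁻¹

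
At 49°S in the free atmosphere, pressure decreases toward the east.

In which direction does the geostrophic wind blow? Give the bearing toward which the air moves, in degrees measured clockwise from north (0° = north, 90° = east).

The pressure-gradient force points toward the east (bearing 090°).
Geostrophic balance: in the Southern Hemisphere the Coriolis force deflects motion to the left, so the geostrophic wind blows 90° to the left of the pressure-gradient force (low pressure on the right).
Rotating 090° by 90° counterclockwise gives 000° — the wind blows toward the north.

000°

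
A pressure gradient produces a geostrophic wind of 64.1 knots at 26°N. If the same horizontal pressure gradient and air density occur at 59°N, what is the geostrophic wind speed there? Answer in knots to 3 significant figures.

32.8 knots

With the same pressure gradient and density, V_g ∝ 1/f ∝ 1/sin φ.
V₂ = V₁ · sin φ₁ / sin φ₂ = 64.1 × sin 26° / sin 59°
V₂ = 64.1 × 0.4384/0.8572 = 32.8 knots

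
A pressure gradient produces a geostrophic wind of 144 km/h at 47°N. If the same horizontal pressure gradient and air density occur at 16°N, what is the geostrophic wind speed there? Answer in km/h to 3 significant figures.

382 km/h

With the same pressure gradient and density, V_g ∝ 1/f ∝ 1/sin φ.
V₂ = V₁ · sin φ₁ / sin φ₂ = 144 × sin 47° / sin 16°
V₂ = 144 × 0.7314/0.2756 = 382 km/h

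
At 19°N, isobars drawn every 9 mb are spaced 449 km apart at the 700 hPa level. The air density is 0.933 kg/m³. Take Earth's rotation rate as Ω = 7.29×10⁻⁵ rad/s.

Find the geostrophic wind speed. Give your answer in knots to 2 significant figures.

Coriolis parameter at 19°N:
f = 2Ω sin φ = 2 × 7.29×10⁻⁵ × sin 19° = 4.75×10⁻⁵ s⁻¹
Pressure gradient: |∂P/∂n| = 900 Pa / 449000 m = 2.00×10⁻³ Pa/m
Geostrophic balance (pressure-gradient force = Coriolis force):
V_g = (1/(fρ)) |∂P/∂n| = 2.00×10⁻³ / (4.75×10⁻⁵ × 0.933) = 45.3 m/s
Converting: 45.3 m/s × 1.944 = 88 knots

88 knots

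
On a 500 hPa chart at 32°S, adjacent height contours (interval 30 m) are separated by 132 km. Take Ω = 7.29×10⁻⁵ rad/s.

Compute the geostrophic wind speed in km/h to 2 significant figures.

100 km/h

Coriolis parameter at 32°S:
f = 2Ω sin φ = 2 × 7.29×10⁻⁵ × sin 32° = 7.73×10⁻⁵ s⁻¹
Height gradient: |∂Z/∂n| = 30 m / 132000 m = 2.27×10⁻⁴
On a pressure surface, geostrophic balance gives V_g = (g/f)|∂Z/∂n|:
V_g = 9.81 × 2.27×10⁻⁴ / 7.73×10⁻⁵ = 28.9 m/s
Converting: 28.9 m/s × 3.6 = 100 km/h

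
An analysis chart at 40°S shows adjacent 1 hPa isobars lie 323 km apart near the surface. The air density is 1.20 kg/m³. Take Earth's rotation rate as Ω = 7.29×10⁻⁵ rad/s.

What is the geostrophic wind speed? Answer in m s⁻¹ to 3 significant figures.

Coriolis parameter at 40°S:
f = 2Ω sin φ = 2 × 7.29×10⁻⁵ × sin 40° = 9.37×10⁻⁵ s⁻¹
Pressure gradient: |∂P/∂n| = 100 Pa / 323000 m = 3.10×10⁻⁴ Pa/m
Geostrophic balance (pressure-gradient force = Coriolis force):
V_g = (1/(fρ)) |∂P/∂n| = 3.10×10⁻⁴ / (9.37×10⁻⁵ × 1.20) = 2.75 m/s

2.75 m s⁻¹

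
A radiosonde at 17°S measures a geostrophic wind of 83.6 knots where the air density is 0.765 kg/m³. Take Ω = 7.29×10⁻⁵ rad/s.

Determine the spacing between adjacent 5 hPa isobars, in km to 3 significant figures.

357 km

Coriolis parameter at 17°S:
f = 2Ω sin φ = 2 × 7.29×10⁻⁵ × sin 17° = 4.26×10⁻⁵ s⁻¹
Wind speed in SI: 83.6 knots = 43.0 m/s
Geostrophic balance rearranged: |∂P/∂n| = f ρ V_g
|∂P/∂n| = 4.26×10⁻⁵ × 0.765 × 43.0 = 1.40×10⁻³ Pa/m
Isobar spacing: Δn = ΔP/|∂P/∂n| = 500 Pa / 1.40×10⁻³ Pa/m = 356510 m ≈ 357 km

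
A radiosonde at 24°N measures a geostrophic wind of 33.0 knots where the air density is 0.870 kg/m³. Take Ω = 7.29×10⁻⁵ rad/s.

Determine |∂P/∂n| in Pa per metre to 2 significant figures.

8.8×10⁻⁴ Pa/m

Coriolis parameter at 24°N:
f = 2Ω sin φ = 2 × 7.29×10⁻⁵ × sin 24° = 5.93×10⁻⁵ s⁻¹
Wind speed in SI: 33.0 knots = 17.0 m/s
Geostrophic balance rearranged: |∂P/∂n| = f ρ V_g
|∂P/∂n| = 5.93×10⁻⁵ × 0.870 × 17.0 = 8.76×10⁻⁴ Pa/m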